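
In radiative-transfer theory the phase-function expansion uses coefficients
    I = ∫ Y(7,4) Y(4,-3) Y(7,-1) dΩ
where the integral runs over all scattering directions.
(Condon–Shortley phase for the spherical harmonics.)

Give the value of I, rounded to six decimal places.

m-sum 0 ✓  L=18 even ✓  3≤7≤11 ✓
Π(2lᵢ+1) = 15×9×15 = 2025
triangle coeff Δ(7,4,7) = 1/58198140
Σ_t [0,4]: t=0:+1/17418240 t=1:−1/622080 t=2:+1/230400 t=3:−1/622080 t=4:+1/17418240 = 1/806400
(3j)²=2268/230945 [(7 4 7; 0 0 0)], sign=-1
Σ_t [0,1]: t=0:+1/4354560 t=1:−1/11612160 = 1/6967296
(3j)²=625/50388 [(7 4 7; 4 -3 -1)], sign=+1
⇒ 4πI² = 47840625/193947611
I = (-1)√(47840625/193947611/(4π)) = -0.14010424

-0.140104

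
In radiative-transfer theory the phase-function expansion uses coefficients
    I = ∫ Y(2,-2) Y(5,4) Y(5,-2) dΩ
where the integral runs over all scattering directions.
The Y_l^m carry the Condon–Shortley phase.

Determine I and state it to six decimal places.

m-sum 0 ✓  L=12 even ✓  3≤5≤7 ✓
Π(2lᵢ+1) = 5×11×11 = 605
triangle coeff Δ(2,5,5) = 1/38610
Σ_t [0,2]: t=0:+1/2880 t=1:−1/576 t=2:+1/2880 = -1/960
(3j)²=10/429 [(2 5 5; 0 0 0)], sign=+1
Σ_t [2,2]: t=2:+1/20160 = 1/20160
(3j)²=12/715 [(2 5 5; -2 4 -2)], sign=-1
⇒ 4πI² = 40/169
I = (-1)√(40/169/(4π)) = -0.13724032

-0.137240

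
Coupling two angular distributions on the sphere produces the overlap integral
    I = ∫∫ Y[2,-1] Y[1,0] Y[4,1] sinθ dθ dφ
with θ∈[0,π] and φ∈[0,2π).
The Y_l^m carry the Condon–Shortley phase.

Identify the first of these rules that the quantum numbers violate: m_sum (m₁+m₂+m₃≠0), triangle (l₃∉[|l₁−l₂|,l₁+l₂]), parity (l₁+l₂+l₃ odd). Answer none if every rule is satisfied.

m₁+m₂+m₃ = -1 + 0 + 1 = 0  ✓
triangle: |2−1|=1 ≤ l₃=4 ≤ 2+1=3  ✗
parity: l₁+l₂+l₃ = 7 is odd

triangle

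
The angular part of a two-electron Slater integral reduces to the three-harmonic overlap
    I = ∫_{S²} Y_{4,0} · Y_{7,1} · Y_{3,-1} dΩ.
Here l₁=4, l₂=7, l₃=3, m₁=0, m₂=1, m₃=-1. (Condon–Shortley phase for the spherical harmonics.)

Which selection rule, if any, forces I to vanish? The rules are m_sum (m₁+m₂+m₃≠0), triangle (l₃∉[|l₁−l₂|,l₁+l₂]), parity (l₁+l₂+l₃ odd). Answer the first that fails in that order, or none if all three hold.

none

Σmᵢ = 0  ✓
l₃∈[|l₁−l₂|,l₁+l₂]=[3,11], have l₃=3  ✓
Σlᵢ = 14 ⇒ even  ✓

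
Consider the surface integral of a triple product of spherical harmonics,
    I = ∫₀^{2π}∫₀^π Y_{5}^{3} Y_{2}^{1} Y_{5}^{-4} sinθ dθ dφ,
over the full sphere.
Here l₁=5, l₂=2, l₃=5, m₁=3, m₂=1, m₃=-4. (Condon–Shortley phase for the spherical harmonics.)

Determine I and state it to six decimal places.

0.196098

Rules hold: Σm=0, L=12 even, 3≤5≤7.
N = 11·5·11 = 605
Δ = 2!·8!·2!/13! = 1/38610
Racah Σ t=0..2: t=0:+1/2880 t=1:−1/576 t=2:+1/2880 = -1/960
⇒ 3j(5 2 5; 0 0 0)² = 10/429, sgn +1
Racah Σ t=1..2: t=1:−1/10080 t=2:+1/80640 = -1/11520
⇒ 3j(5 2 5; 3 1 -4)² = 49/1430, sgn +1
4πI² = N·(3j₀)²·(3jₘ)² = 245/507
I = +1·√(0.483235/4π) = 0.19609844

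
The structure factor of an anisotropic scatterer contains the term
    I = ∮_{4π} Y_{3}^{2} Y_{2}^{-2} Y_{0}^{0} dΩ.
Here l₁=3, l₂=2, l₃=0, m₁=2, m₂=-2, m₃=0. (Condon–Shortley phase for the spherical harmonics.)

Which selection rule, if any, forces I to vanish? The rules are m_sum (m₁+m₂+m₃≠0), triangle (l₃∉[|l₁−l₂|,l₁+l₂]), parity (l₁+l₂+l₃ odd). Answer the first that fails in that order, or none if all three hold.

m₁+m₂+m₃ = 2 − 2 + 0 = 0  ✓
triangle: |3−2|=1 ≤ l₃=0 ≤ 3+2=5  ✗
parity: l₁+l₂+l₃ = 5 is odd

triangle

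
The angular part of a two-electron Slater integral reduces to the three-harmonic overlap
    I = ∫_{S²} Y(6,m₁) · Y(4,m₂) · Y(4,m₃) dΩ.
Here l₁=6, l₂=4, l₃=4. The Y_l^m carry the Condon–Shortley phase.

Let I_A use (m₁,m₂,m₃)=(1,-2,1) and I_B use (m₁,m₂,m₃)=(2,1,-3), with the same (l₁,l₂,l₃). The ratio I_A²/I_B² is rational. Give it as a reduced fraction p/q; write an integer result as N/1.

Same 6,4,4: normalisation and zero-m 3j drop out of the ratio.
A: Δ: 6! 6! 2! / 15! → 1/1261260; sum: t=0:+1/172800 t=1:−1/5760 t=2:+1/3456 = 7/57600; 3j²(6 4 4; 1 -2 1) = Δ·Π!·Σ² = 21/2860  (sign -1)
B: Δ: 6! 6! 2! / 15! → 1/1261260; sum: t=3:−1/8640 t=4:+1/34560 = -1/11520; 3j²(6 4 4; 2 1 -3) = Δ·Π!·Σ² = 3/143  (sign +1)
I_A²/I_B² = (21/2860)/(3/143) = 7/20

7/20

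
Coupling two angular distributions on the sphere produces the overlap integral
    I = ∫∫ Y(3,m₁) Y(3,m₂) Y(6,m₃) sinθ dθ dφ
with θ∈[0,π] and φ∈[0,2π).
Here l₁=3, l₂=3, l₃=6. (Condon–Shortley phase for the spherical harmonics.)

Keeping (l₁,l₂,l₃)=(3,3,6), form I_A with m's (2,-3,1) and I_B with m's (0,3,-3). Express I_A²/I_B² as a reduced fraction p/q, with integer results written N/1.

1/12

Shared (l₁,l₂,l₃)=(3,3,6): N and (l;000)² cancel in I_A²/I_B².
A: Δ = 0!·6!·6!/13! = 1/12012; Racah Σ t=0..0: t=0:+1/86400 = 1/86400; ⇒ 3j(3 3 6; 2 -3 1)² = 1/1716, sgn -1
B: Δ = 0!·6!·6!/13! = 1/12012; Racah Σ t=0..0: t=0:+1/25920 = 1/25920; ⇒ 3j(3 3 6; 0 3 -3)² = 1/143, sgn -1
I_A²/I_B² = (1/1716)/(1/143) = 1/12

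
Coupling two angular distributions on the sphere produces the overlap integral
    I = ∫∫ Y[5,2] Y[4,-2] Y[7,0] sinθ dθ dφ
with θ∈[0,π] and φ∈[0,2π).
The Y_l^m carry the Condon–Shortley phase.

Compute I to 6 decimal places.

-0.145720

Rules hold: Σm=0, L=16 even, 1≤7≤9.
N = 11·9·15 = 1485
Δ = 2!·8!·6!/17! = 1/6126120
Racah Σ t=0..2: t=0:+1/69120 t=1:−1/20736 t=2:+1/69120 = -1/51840
⇒ 3j(5 4 7; 0 0 0)² = 280/21879, sgn +1
Racah Σ t=0..2: t=0:+1/69120 t=1:−1/172800 t=2:+1/7257600 = 1/113400
⇒ 3j(5 4 7; 2 -2 0)² = 512/36465, sgn -1
4πI² = N·(3j₀)²·(3jₘ)² = 143360/537251
I = -1·√(0.26684/4π) = -0.14572043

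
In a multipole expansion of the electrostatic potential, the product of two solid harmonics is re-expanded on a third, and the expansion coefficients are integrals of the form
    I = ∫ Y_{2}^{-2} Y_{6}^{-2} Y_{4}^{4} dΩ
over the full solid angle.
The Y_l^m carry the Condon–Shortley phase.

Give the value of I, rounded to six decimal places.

Rules hold: Σm=0, L=12 even, 4≤4≤8.
N = 5·13·9 = 585
Δ = 4!·0!·8!/13! = 1/6435
Racah Σ t=2..2: t=2:+1/2304 = 1/2304
⇒ 3j(2 6 4; 0 0 0)² = 5/143, sgn +1
Racah Σ t=4..4: t=4:+1/967680 = 1/967680
⇒ 3j(2 6 4; -2 -2 4)² = 1/6435, sgn +1
4πI² = N·(3j₀)²·(3jₘ)² = 5/1573
I = +1·√(0.00317864/4π) = 0.01590434

0.015904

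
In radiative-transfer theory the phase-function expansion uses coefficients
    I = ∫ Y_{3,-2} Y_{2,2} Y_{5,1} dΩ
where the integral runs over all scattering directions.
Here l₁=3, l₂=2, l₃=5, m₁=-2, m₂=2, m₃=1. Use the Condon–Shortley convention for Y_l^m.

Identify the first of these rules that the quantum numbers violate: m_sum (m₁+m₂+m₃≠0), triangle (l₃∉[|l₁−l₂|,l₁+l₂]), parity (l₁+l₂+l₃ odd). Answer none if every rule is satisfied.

azimuthal sum: -2 + 2 + 1 = 1  ✗
1 ≤ 5 ≤ 5 (triangle on l)
L = 3 + 2 + 5 = 10 (even)

m_sum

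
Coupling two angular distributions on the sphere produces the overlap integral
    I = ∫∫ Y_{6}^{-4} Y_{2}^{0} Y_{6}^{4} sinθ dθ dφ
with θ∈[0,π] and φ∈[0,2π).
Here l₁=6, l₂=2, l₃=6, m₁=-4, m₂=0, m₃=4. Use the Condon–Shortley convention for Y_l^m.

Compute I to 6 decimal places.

-0.022938

Rules hold: Σm=0, L=14 even, 4≤6≤8.
N = 13·5·13 = 845
Δ = 2!·10!·2!/15! = 1/90090
Racah Σ t=0..2: t=0:+1/69120 t=1:−1/14400 t=2:+1/69120 = -7/172800
⇒ 3j(6 2 6; 0 0 0)² = 14/715, sgn -1
Racah Σ t=0..2: t=0:+1/14515200 t=1:−1/362880 t=2:+1/322560 = 1/2419200
⇒ 3j(6 2 6; -4 0 4)² = 2/5005, sgn +1
4πI² = N·(3j₀)²·(3jₘ)² = 4/605
I = -1·√(0.00661157/4π) = -0.02293757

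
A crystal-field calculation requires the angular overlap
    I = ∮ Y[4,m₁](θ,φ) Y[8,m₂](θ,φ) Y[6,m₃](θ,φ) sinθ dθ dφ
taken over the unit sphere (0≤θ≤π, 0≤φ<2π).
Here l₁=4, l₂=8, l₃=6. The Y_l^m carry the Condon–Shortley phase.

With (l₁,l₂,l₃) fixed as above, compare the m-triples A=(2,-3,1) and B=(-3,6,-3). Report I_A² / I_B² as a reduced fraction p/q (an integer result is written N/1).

Same 4,8,6: normalisation and zero-m 3j drop out of the ratio.
A: Δ: 6! 2! 10! / 19! → 1/23279256; sum: t=0:+1/20736000 t=1:−1/2073600 t=2:+1/2903040 = -13/145152000; 3j²(4 8 6; 2 -3 1) = Δ·Π!·Σ² = 13/9044  (sign +1)
B: Δ: 6! 2! 10! / 19! → 1/23279256; sum: t=5:−1/87091200 t=6:+1/58060800 = 1/174182400; 3j²(4 8 6; -3 6 -3) = Δ·Π!·Σ² = 7/2584  (sign -1)
I_A²/I_B² = (13/9044)/(7/2584) = 26/49

26/49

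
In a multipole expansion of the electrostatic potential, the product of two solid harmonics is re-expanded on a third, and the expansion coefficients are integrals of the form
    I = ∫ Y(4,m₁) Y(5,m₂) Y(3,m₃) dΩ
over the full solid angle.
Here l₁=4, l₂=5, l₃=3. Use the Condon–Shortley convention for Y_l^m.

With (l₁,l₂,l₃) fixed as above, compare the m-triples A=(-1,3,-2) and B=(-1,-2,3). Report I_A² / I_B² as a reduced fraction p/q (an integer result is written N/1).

Shared (l₁,l₂,l₃)=(4,5,3): N and (l;000)² cancel in I_A²/I_B².
A: Δ = 6!·2!·4!/13! = 1/180180; Racah Σ t=4..5: t=4:+1/1152 t=5:−1/1440 = 1/5760; ⇒ 3j(4 5 3; -1 3 -2)² = 1/858, sgn -1
B: Δ = 6!·2!·4!/13! = 1/180180; Racah Σ t=3..3: t=3:−1/1728 = -1/1728; ⇒ 3j(4 5 3; -1 -2 3)² = 25/858, sgn -1
I_A²/I_B² = (1/858)/(25/858) = 1/25

1/25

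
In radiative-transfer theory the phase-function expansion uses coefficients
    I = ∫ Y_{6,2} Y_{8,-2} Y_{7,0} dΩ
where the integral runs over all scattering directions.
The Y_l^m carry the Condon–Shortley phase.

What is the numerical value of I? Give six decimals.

0.000000

L=21 odd ⇒ parity kills the (l;000) factor ⇒ I = 0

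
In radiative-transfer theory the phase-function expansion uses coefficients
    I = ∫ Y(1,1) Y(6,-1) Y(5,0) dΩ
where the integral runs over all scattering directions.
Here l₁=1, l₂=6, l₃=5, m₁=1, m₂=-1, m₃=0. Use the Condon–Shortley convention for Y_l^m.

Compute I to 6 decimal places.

-0.187239

m-sum 0 ✓  L=12 even ✓  5≤5≤7 ✓
Π(2lᵢ+1) = 3×13×11 = 429
triangle coeff Δ(1,6,5) = 1/858
Σ_t [1,1]: t=1:−1/14400 = -1/14400
(3j)²=6/143 [(1 6 5; 0 0 0)], sign=+1
Σ_t [0,0]: t=0:+1/28800 = 1/28800
(3j)²=7/286 [(1 6 5; 1 -1 0)], sign=-1
⇒ 4πI² = 63/143
I = (-1)√(63/143/(4π)) = -0.18723944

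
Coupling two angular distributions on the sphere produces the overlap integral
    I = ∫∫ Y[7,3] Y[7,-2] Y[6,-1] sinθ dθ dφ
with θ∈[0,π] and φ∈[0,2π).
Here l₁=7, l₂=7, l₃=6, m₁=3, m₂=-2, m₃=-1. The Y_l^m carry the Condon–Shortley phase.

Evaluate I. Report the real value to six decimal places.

-0.088297

m-sum 0 ✓  L=20 even ✓  0≤6≤14 ✓
Π(2lᵢ+1) = 15×15×13 = 2925
triangle coeff Δ(7,7,6) = 1/2444321880
Σ_t [1,7]: t=1:−1/2612736000 t=2:+1/20736000 t=3:−1/1658880 t=4:+1/746496 t=5:−1/1658880 t=6:+1/20736000 t=7:−1/2612736000 = 1/4354560
(3j)²=1000/138567 [(7 7 6; 0 0 0)], sign=+1
Σ_t [0,4]: t=0:+1/232243200 t=1:−1/8709120 t=2:+1/2488320 t=3:−1/4147200 t=4:+1/49766400 = 7/99532800
(3j)²=1715/369512 [(7 7 6; 3 -2 -1)], sign=-1
⇒ 4πI² = 16078125/164109517
I = (-1)√(16078125/164109517/(4π)) = -0.08829699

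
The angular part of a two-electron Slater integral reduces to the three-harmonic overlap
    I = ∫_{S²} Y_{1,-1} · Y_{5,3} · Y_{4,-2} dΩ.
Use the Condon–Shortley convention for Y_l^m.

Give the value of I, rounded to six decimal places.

-0.259847

Checks pass: Σm=0; 10 even; l₃=4∈[4,6].
(2·1+1)(2·5+1)(2·4+1) = 297
Δ: 2! 0! 8! / 11! → 1/495
sum: t=1:−1/576 = -1/576
3j²(1 5 4; 0 0 0) = Δ·Π!·Σ² = 5/99  (sign -1)
sum: t=2:+1/2880 = 1/2880
3j²(1 5 4; -1 3 -2) = Δ·Π!·Σ² = 28/495  (sign +1)
combine: 4πI² = 297·5/99·28/495 = 28/33
take √, sign -1: I = -0.25984664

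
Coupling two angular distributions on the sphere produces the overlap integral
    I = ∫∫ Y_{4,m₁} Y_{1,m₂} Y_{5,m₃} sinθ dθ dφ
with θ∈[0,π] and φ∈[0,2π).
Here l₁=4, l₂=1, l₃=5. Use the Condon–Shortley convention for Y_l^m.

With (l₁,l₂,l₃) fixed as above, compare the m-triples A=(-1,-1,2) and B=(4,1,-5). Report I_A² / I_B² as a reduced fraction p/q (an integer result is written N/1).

Same 4,1,5: normalisation and zero-m 3j drop out of the ratio.
A: Δ: 0! 8! 2! / 11! → 1/495; sum: t=0:+1/1440 = 1/1440; 3j²(4 1 5; -1 -1 2) = Δ·Π!·Σ² = 7/165  (sign -1)
B: Δ: 0! 8! 2! / 11! → 1/495; sum: t=0:+1/80640 = 1/80640; 3j²(4 1 5; 4 1 -5) = Δ·Π!·Σ² = 1/11  (sign +1)
I_A²/I_B² = (7/165)/(1/11) = 7/15

7/15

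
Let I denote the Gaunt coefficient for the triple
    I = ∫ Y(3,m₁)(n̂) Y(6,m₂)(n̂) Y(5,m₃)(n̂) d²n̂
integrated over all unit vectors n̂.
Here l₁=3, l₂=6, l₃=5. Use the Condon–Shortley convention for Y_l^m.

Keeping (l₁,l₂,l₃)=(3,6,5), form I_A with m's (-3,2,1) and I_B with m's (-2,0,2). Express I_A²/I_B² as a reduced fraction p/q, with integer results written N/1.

10/9

Same 3,6,5: normalisation and zero-m 3j drop out of the ratio.
A: Δ: 4! 2! 8! / 15! → 1/675675; sum: t=4:+1/27648 = 1/27648; 3j²(3 6 5; -3 2 1) = Δ·Π!·Σ² = 10/429  (sign +1)
B: Δ: 4! 2! 8! / 15! → 1/675675; sum: t=3:−1/8640 t=4:+1/34560 = -1/11520; 3j²(3 6 5; -2 0 2) = Δ·Π!·Σ² = 3/143  (sign +1)
I_A²/I_B² = (10/429)/(3/143) = 10/9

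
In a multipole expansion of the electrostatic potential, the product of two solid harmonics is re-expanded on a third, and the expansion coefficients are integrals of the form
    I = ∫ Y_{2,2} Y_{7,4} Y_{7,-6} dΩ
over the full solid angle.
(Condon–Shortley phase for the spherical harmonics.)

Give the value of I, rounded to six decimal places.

-0.106948

Checks pass: Σm=0; 16 even; l₃=7∈[5,9].
(2·2+1)(2·7+1)(2·7+1) = 1125
Δ: 2! 2! 12! / 17! → 1/185640
sum: t=0:+1/2419200 t=1:−1/518400 t=2:+1/2419200 = -1/907200
3j²(2 7 7; 0 0 0) = Δ·Π!·Σ² = 56/3315  (sign +1)
sum: t=0:+1/159667200 = 1/159667200
3j²(2 7 7; 2 4 -6) = Δ·Π!·Σ² = 9/1190  (sign -1)
combine: 4πI² = 1125·56/3315·9/1190 = 540/3757
take √, sign -1: I = -0.10694768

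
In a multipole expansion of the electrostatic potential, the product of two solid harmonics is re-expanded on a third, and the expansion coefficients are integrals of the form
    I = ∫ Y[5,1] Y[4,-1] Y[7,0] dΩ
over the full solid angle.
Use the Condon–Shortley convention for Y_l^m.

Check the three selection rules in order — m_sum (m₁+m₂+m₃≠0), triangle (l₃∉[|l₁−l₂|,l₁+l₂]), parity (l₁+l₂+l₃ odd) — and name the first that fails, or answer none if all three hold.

azimuthal sum: 1 − 1 + 0 = 0  ✓
1 ≤ 7 ≤ 9 (triangle on l)  ✓
L = 5 + 4 + 7 = 16 (even)  ✓

none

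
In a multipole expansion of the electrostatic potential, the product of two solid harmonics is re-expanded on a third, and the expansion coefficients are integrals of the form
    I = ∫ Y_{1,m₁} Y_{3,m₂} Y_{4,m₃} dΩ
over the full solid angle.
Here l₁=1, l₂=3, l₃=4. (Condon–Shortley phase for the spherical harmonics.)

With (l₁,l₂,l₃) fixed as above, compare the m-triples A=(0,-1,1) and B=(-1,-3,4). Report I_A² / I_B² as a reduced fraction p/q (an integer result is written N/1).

Same 1,3,4: normalisation and zero-m 3j drop out of the ratio.
A: Δ: 0! 2! 6! / 9! → 1/252; sum: t=0:+1/48 = 1/48; 3j²(1 3 4; 0 -1 1) = Δ·Π!·Σ² = 5/84  (sign -1)
B: Δ: 0! 2! 6! / 9! → 1/252; sum: t=0:+1/1440 = 1/1440; 3j²(1 3 4; -1 -3 4) = Δ·Π!·Σ² = 1/9  (sign +1)
I_A²/I_B² = (5/84)/(1/9) = 15/28

15/28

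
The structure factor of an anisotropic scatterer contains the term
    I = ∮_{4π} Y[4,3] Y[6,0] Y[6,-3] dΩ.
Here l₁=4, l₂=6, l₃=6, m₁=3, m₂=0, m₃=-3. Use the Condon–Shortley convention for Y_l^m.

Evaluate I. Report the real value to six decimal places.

0.109740

m-sum 0 ✓  L=16 even ✓  2≤6≤10 ✓
Π(2lᵢ+1) = 9×13×13 = 1521
triangle coeff Δ(4,6,6) = 1/15315300
Σ_t [0,4]: t=0:+1/829440 t=1:−1/25920 t=2:+1/9216 t=3:−1/25920 t=4:+1/829440 = 7/207360
(3j)²=28/2431 [(4 6 6; 0 0 0)], sign=+1
Σ_t [0,1]: t=0:+1/207360 t=1:−1/103680 = -1/207360
(3j)²=21/2431 [(4 6 6; 3 0 -3)], sign=+1
⇒ 4πI² = 5292/34969
I = (+1)√(5292/34969/(4π)) = 0.10973960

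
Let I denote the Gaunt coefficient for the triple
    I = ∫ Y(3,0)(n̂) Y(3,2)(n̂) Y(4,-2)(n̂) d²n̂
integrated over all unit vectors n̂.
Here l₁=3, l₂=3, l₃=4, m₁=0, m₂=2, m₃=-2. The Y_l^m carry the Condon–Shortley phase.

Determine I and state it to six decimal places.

-0.044418

Rules hold: Σm=0, L=10 even, 0≤4≤6.
N = 7·7·9 = 441
Δ = 2!·4!·4!/11! = 1/34650
Racah Σ t=0..2: t=0:+1/72 t=1:−1/16 t=2:+1/72 = -5/144
⇒ 3j(3 3 4; 0 0 0)² = 2/77, sgn -1
Racah Σ t=1..2: t=1:−1/96 t=2:+1/72 = 1/288
⇒ 3j(3 3 4; 0 2 -2)² = 1/462, sgn +1
4πI² = N·(3j₀)²·(3jₘ)² = 3/121
I = -1·√(0.0247934/4π) = -0.04441841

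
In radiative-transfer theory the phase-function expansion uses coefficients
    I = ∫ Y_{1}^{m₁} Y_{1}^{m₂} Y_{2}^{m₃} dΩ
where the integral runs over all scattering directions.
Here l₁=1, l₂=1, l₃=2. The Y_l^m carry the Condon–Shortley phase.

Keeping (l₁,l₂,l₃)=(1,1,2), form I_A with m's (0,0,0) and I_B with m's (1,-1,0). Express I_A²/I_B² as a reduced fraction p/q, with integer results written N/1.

Same 1,1,2: normalisation and zero-m 3j drop out of the ratio.
A: Δ: 0! 2! 2! / 5! → 1/30; sum: t=0:+1/1 = 1/1; 3j²(1 1 2; 0 0 0) = Δ·Π!·Σ² = 2/15  (sign +1)
B: Δ: 0! 2! 2! / 5! → 1/30; sum: t=0:+1/4 = 1/4; 3j²(1 1 2; 1 -1 0) = Δ·Π!·Σ² = 1/30  (sign +1)
I_A²/I_B² = (2/15)/(1/30) = 4/1

4/1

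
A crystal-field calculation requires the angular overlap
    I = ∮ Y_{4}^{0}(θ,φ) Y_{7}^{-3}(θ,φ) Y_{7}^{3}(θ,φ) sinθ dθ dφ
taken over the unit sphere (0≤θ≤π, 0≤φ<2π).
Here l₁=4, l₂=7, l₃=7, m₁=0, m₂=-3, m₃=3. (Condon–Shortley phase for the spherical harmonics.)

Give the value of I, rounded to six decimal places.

Checks pass: Σm=0; 18 even; l₃=7∈[3,11].
(2·4+1)(2·7+1)(2·7+1) = 2025
Δ: 4! 4! 10! / 19! → 1/58198140
sum: t=0:+1/17418240 t=1:−1/622080 t=2:+1/230400 t=3:−1/622080 t=4:+1/17418240 = 1/806400
3j²(4 7 7; 0 0 0) = Δ·Π!·Σ² = 2268/230945  (sign -1)
sum: t=0:+1/9953280 t=1:−1/1088640 t=2:+1/1290240 t=3:−1/13063680 t=4:+1/2090188800 = -83/696729600
3j²(4 7 7; 0 -3 3) = Δ·Π!·Σ² = 6889/6466460  (sign -1)
combine: 4πI² = 2025·2268/230945·6889/6466460 = 45198729/2133423721
take √, sign +1: I = 0.04106006

0.041060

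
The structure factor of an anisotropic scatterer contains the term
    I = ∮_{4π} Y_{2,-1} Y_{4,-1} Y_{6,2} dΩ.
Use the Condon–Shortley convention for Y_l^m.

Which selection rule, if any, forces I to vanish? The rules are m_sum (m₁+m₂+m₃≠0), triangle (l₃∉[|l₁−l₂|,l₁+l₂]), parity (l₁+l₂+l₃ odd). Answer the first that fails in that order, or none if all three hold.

azimuthal sum: -1 − 1 + 2 = 0  ✓
2 ≤ 6 ≤ 6 (triangle on l)  ✓
L = 2 + 4 + 6 = 12 (even)  ✓

none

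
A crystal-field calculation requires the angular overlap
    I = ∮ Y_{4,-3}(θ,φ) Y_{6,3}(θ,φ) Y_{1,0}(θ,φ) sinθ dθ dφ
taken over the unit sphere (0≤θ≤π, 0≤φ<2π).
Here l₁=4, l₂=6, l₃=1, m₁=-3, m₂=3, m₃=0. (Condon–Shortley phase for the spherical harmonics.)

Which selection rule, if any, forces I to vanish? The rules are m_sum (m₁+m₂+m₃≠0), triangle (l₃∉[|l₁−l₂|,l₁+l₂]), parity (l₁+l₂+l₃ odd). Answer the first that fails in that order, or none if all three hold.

triangle

azimuthal sum: -3 + 3 + 0 = 0  ✓
2 ≤ 1 ≤ 10 (triangle on l)  ✗
L = 4 + 6 + 1 = 11 (odd)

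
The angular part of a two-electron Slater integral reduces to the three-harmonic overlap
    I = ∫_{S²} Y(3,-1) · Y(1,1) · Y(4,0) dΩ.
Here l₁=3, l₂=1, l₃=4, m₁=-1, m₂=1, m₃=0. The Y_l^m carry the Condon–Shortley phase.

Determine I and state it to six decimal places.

0.150786

Rules hold: Σm=0, L=8 even, 2≤4≤4.
N = 7·3·9 = 189
Δ = 0!·6!·2!/9! = 1/252
Racah Σ t=0..0: t=0:+1/36 = 1/36
⇒ 3j(3 1 4; 0 0 0)² = 4/63, sgn +1
Racah Σ t=0..0: t=0:+1/96 = 1/96
⇒ 3j(3 1 4; -1 1 0)² = 1/42, sgn +1
4πI² = N·(3j₀)²·(3jₘ)² = 2/7
I = +1·√(0.285714/4π) = 0.15078601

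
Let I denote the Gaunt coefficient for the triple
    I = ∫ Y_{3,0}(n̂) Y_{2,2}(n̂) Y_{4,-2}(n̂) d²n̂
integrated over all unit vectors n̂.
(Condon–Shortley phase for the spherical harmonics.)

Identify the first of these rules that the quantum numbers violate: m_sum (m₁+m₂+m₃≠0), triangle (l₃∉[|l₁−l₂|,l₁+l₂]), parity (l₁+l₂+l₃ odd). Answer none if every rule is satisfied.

azimuthal sum: 0 + 2 − 2 = 0  ✓
1 ≤ 4 ≤ 5 (triangle on l)  ✓
L = 3 + 2 + 4 = 9 (odd)  ✗

parity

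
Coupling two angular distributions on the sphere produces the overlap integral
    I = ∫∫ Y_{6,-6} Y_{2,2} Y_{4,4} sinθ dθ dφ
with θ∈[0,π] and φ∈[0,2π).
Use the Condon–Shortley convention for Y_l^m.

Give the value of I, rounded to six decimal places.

0.353849

Checks pass: Σm=0; 12 even; l₃=4∈[4,8].
(2·6+1)(2·2+1)(2·4+1) = 585
Δ: 4! 8! 0! / 13! → 1/6435
sum: t=2:+1/2304 = 1/2304
3j²(6 2 4; 0 0 0) = Δ·Π!·Σ² = 5/143  (sign +1)
sum: t=4:+1/967680 = 1/967680
3j²(6 2 4; -6 2 4) = Δ·Π!·Σ² = 1/13  (sign +1)
combine: 4πI² = 585·5/143·1/13 = 225/143
take √, sign +1: I = 0.35384927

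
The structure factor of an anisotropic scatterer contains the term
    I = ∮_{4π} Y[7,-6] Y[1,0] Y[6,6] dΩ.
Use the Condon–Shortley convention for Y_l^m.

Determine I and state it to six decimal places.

Checks pass: Σm=0; 14 even; l₃=6∈[6,8].
(2·7+1)(2·1+1)(2·6+1) = 585
Δ: 2! 12! 0! / 15! → 1/1365
sum: t=1:−1/518400 = -1/518400
3j²(7 1 6; 0 0 0) = Δ·Π!·Σ² = 7/195  (sign -1)
sum: t=1:−1/479001600 = -1/479001600
3j²(7 1 6; -6 0 6) = Δ·Π!·Σ² = 1/105  (sign -1)
combine: 4πI² = 585·7/195·1/105 = 1/5
take √, sign +1: I = 0.12615663

0.126157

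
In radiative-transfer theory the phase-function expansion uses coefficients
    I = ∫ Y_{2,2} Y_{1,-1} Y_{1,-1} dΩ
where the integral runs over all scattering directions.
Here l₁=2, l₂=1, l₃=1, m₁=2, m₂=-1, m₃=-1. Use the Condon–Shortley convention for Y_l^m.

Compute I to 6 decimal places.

Checks pass: Σm=0; 4 even; l₃=1∈[1,3].
(2·2+1)(2·1+1)(2·1+1) = 45
Δ: 2! 2! 0! / 5! → 1/30
sum: t=1:−1/1 = -1/1
3j²(2 1 1; 0 0 0) = Δ·Π!·Σ² = 2/15  (sign +1)
sum: t=0:+1/4 = 1/4
3j²(2 1 1; 2 -1 -1) = Δ·Π!·Σ² = 1/5  (sign +1)
combine: 4πI² = 45·2/15·1/5 = 6/5
take √, sign +1: I = 0.30901936

0.309019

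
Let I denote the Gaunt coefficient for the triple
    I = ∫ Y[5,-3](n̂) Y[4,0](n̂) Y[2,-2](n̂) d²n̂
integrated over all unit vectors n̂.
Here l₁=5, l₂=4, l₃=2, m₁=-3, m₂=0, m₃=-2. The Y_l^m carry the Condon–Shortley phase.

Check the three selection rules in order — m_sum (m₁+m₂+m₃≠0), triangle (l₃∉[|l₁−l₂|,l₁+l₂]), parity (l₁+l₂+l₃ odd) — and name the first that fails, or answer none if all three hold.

m_sum

Σmᵢ = -5  ✗
l₃∈[|l₁−l₂|,l₁+l₂]=[1,9], have l₃=2
Σlᵢ = 11 ⇒ odd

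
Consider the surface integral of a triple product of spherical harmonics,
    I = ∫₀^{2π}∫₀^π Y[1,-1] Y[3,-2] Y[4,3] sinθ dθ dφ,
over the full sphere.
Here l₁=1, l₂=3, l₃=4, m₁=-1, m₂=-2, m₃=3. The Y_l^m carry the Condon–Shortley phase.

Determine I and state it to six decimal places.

-0.282095

Checks pass: Σm=0; 8 even; l₃=4∈[2,4].
(2·1+1)(2·3+1)(2·4+1) = 189
Δ: 0! 2! 6! / 9! → 1/252
sum: t=0:+1/36 = 1/36
3j²(1 3 4; 0 0 0) = Δ·Π!·Σ² = 4/63  (sign +1)
sum: t=0:+1/240 = 1/240
3j²(1 3 4; -1 -2 3) = Δ·Π!·Σ² = 1/12  (sign -1)
combine: 4πI² = 189·4/63·1/12 = 1/1
take √, sign -1: I = -0.28209479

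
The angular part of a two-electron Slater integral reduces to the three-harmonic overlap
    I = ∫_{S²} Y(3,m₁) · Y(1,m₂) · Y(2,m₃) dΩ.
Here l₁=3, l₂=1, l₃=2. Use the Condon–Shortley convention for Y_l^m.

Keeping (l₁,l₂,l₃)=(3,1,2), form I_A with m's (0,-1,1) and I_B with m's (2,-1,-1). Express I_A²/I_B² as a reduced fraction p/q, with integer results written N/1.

l's match ⇒ only the (l;m) 3-j factors differ between A and B.
A: triangle coeff Δ(3,1,2) = 1/105; Σ_t [0,0]: t=0:+1/12 = 1/12; (3j)²=1/35 [(3 1 2; 0 -1 1)], sign=-1
B: triangle coeff Δ(3,1,2) = 1/105; Σ_t [0,0]: t=0:+1/12 = 1/12; (3j)²=2/21 [(3 1 2; 2 -1 -1)], sign=-1
I_A²/I_B² = (1/35)/(2/21) = 3/10

3/10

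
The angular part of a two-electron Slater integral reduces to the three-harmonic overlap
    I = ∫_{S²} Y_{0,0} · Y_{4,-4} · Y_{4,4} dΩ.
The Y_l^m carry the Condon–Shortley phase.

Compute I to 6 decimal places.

0.282095

Checks pass: Σm=0; 8 even; l₃=4∈[4,4].
(2·0+1)(2·4+1)(2·4+1) = 81
Δ: 0! 0! 8! / 9! → 1/9
sum: t=0:+1/576 = 1/576
3j²(0 4 4; 0 0 0) = Δ·Π!·Σ² = 1/9  (sign +1)
sum: t=0:+1/40320 = 1/40320
3j²(0 4 4; 0 -4 4) = Δ·Π!·Σ² = 1/9  (sign +1)
combine: 4πI² = 81·1/9·1/9 = 1/1
take √, sign +1: I = 0.28209479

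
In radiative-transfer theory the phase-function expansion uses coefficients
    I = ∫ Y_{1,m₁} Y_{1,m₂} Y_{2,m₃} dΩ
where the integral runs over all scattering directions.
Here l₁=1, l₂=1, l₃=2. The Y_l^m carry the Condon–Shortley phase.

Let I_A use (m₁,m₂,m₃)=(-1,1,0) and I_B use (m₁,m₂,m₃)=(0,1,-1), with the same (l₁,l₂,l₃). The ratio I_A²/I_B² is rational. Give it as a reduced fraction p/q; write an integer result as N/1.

1/3

Same 1,1,2: normalisation and zero-m 3j drop out of the ratio.
A: Δ: 0! 2! 2! / 5! → 1/30; sum: t=0:+1/4 = 1/4; 3j²(1 1 2; -1 1 0) = Δ·Π!·Σ² = 1/30  (sign +1)
B: Δ: 0! 2! 2! / 5! → 1/30; sum: t=0:+1/2 = 1/2; 3j²(1 1 2; 0 1 -1) = Δ·Π!·Σ² = 1/10  (sign -1)
I_A²/I_B² = (1/30)/(1/10) = 1/3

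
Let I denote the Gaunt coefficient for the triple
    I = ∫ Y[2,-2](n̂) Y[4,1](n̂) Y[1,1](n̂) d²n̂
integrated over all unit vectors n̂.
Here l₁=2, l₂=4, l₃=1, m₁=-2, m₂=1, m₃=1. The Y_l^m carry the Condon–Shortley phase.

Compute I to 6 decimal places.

0.000000

|2−4|≤1≤2+4 violated ⇒ I = 0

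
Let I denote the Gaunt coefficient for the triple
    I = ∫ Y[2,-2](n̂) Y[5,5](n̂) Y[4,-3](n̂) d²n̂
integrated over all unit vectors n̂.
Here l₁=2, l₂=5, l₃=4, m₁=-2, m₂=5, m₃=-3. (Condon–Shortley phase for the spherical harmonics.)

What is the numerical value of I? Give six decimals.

L=11 odd ⇒ parity kills the (l;000) factor ⇒ I = 0

0.000000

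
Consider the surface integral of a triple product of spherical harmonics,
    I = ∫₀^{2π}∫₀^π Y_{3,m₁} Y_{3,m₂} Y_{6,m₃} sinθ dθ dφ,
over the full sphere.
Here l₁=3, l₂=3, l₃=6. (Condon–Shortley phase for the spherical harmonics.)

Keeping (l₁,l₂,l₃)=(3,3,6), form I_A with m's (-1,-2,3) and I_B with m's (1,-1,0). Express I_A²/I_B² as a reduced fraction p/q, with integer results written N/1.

l's match ⇒ only the (l;m) 3-j factors differ between A and B.
A: triangle coeff Δ(3,3,6) = 1/12012; Σ_t [0,0]: t=0:+1/5760 = 1/5760; (3j)²=9/286 [(3 3 6; -1 -2 3)], sign=-1
B: triangle coeff Δ(3,3,6) = 1/12012; Σ_t [0,0]: t=0:+1/2304 = 1/2304; (3j)²=75/4004 [(3 3 6; 1 -1 0)], sign=+1
I_A²/I_B² = (9/286)/(75/4004) = 42/25

42/25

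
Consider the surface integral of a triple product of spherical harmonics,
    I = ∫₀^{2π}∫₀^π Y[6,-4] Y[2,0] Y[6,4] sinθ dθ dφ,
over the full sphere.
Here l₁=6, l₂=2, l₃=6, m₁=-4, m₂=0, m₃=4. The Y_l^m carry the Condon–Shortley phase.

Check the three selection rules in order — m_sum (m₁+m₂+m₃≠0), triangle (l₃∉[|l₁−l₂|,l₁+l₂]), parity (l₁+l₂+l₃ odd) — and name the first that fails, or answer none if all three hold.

none

Σmᵢ = 0  ✓
l₃∈[|l₁−l₂|,l₁+l₂]=[4,8], have l₃=6  ✓
Σlᵢ = 14 ⇒ even  ✓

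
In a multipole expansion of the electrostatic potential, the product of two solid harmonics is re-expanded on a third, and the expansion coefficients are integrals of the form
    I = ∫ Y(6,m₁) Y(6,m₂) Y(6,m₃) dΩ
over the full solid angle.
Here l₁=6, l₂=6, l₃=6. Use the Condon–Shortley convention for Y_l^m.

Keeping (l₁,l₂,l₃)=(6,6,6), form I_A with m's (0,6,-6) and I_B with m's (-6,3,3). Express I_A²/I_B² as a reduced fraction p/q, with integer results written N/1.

11/84

Same 6,6,6: normalisation and zero-m 3j drop out of the ratio.
A: Δ: 6! 6! 6! / 19! → 1/325909584; sum: t=6:+1/373248000 = 1/373248000; 3j²(6 6 6; 0 6 -6) = Δ·Π!·Σ² = 11/4199  (sign +1)
B: Δ: 6! 6! 6! / 19! → 1/325909584; sum: t=6:+1/18662400 = 1/18662400; 3j²(6 6 6; -6 3 3) = Δ·Π!·Σ² = 84/4199  (sign -1)
I_A²/I_B² = (11/4199)/(84/4199) = 11/84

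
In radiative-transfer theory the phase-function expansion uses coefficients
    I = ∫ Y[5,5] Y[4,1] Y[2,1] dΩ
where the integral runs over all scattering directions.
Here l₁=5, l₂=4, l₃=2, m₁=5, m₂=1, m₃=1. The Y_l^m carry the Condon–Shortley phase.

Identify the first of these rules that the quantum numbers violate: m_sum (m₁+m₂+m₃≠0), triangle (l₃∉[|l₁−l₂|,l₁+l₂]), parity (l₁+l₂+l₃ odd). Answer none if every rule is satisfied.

Σmᵢ = 7  ✗
l₃∈[|l₁−l₂|,l₁+l₂]=[1,9], have l₃=2
Σlᵢ = 11 ⇒ odd

m_sum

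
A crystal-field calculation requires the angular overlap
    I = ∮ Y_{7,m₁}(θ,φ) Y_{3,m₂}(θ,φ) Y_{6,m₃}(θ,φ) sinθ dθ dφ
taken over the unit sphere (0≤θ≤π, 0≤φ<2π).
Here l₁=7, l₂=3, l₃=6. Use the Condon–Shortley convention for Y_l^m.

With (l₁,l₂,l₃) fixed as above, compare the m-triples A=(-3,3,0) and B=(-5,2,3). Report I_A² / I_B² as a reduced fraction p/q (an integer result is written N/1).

126/55

Same 7,3,6: normalisation and zero-m 3j drop out of the ratio.
A: Δ: 4! 10! 2! / 17! → 1/2042040; sum: t=4:+1/829440 = 1/829440; 3j²(7 3 6; -3 3 0) = Δ·Π!·Σ² = 225/9724  (sign +1)
B: Δ: 4! 10! 2! / 17! → 1/2042040; sum: t=3:−1/4354560 t=4:+1/1935360 = 1/3483648; 3j²(7 3 6; -5 2 3) = Δ·Π!·Σ² = 125/12376  (sign -1)
I_A²/I_B² = (225/9724)/(125/12376) = 126/55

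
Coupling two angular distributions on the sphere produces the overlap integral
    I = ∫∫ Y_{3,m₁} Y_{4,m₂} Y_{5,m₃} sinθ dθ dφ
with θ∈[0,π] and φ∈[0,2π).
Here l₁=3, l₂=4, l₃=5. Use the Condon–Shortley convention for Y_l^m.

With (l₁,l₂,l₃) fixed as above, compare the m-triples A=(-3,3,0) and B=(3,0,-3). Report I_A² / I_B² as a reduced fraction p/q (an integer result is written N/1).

Same 3,4,5: normalisation and zero-m 3j drop out of the ratio.
A: Δ: 2! 4! 6! / 13! → 1/180180; sum: t=2:+1/5760 = 1/5760; 3j²(3 4 5; -3 3 0) = Δ·Π!·Σ² = 5/572  (sign -1)
B: Δ: 2! 4! 6! / 13! → 1/180180; sum: t=0:+1/2304 = 1/2304; 3j²(3 4 5; 3 0 -3) = Δ·Π!·Σ² = 5/143  (sign +1)
I_A²/I_B² = (5/572)/(5/143) = 1/4

1/4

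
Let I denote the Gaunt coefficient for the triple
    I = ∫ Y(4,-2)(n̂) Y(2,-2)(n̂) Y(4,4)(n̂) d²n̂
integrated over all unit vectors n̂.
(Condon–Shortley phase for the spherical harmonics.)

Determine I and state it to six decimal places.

-0.106180

m-sum 0 ✓  L=10 even ✓  2≤4≤6 ✓
Π(2lᵢ+1) = 9×5×9 = 405
triangle coeff Δ(4,2,4) = 1/13860
Σ_t [0,2]: t=0:+1/192 t=1:−1/36 t=2:+1/192 = -5/288
(3j)²=20/693 [(4 2 4; 0 0 0)], sign=-1
Σ_t [0,0]: t=0:+1/2880 = 1/2880
(3j)²=2/165 [(4 2 4; -2 -2 4)], sign=+1
⇒ 4πI² = 120/847
I = (-1)√(120/847/(4π)) = -0.10618031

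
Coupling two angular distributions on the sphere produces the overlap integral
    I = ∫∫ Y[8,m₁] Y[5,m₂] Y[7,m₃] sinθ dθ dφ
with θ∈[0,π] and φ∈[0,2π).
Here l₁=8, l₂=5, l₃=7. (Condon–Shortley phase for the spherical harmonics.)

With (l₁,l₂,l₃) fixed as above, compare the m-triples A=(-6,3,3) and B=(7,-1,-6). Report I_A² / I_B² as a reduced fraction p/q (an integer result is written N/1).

90/1001

l's match ⇒ only the (l;m) 3-j factors differ between A and B.
A: triangle coeff Δ(8,5,7) = 1/814773960; Σ_t [4,6]: t=4:+1/4180377600 t=5:−1/261273600 t=6:+1/232243200 = 1/1393459200; (3j)²=1/1292 [(8 5 7; -6 3 3)], sign=+1
B: triangle coeff Δ(8,5,7) = 1/814773960; Σ_t [0,1]: t=0:+1/6270566400 t=1:−1/2612736000 = -1/4478976000; (3j)²=1001/116280 [(8 5 7; 7 -1 -6)], sign=+1
I_A²/I_B² = (1/1292)/(1001/116280) = 90/1001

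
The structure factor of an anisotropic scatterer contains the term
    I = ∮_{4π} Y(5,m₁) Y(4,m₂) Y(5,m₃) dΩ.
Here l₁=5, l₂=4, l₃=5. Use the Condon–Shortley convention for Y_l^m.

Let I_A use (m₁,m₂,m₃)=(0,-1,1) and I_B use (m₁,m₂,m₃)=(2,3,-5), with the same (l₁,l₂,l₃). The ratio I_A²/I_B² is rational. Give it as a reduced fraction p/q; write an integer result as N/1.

1/7

Same 5,4,5: normalisation and zero-m 3j drop out of the ratio.
A: Δ: 4! 6! 4! / 15! → 1/3153150; sum: t=0:+1/17280 t=1:−1/1152 t=2:+1/864 t=3:−1/6912 = 7/34560; 3j²(5 4 5; 0 -1 1) = Δ·Π!·Σ² = 1/429  (sign +1)
B: Δ: 4! 6! 4! / 15! → 1/3153150; sum: t=3:−1/103680 = -1/103680; 3j²(5 4 5; 2 3 -5) = Δ·Π!·Σ² = 7/429  (sign -1)
I_A²/I_B² = (1/429)/(7/429) = 1/7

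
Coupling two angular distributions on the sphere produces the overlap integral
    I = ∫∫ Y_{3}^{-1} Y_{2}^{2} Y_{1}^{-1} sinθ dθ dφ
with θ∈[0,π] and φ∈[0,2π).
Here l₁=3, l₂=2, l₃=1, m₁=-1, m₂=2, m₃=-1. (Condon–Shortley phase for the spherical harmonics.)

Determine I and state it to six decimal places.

-0.082589

m-sum 0 ✓  L=6 even ✓  1≤1≤5 ✓
Π(2lᵢ+1) = 7×5×3 = 105
triangle coeff Δ(3,2,1) = 1/105
Σ_t [2,2]: t=2:+1/4 = 1/4
(3j)²=3/35 [(3 2 1; 0 0 0)], sign=-1
Σ_t [4,4]: t=4:+1/48 = 1/48
(3j)²=1/105 [(3 2 1; -1 2 -1)], sign=+1
⇒ 4πI² = 3/35
I = (-1)√(3/35/(4π)) = -0.08258890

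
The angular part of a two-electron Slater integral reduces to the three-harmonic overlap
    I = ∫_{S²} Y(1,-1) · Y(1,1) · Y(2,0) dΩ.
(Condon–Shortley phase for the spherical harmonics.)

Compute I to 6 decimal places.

m-sum 0 ✓  L=4 even ✓  0≤2≤2 ✓
Π(2lᵢ+1) = 3×3×5 = 45
triangle coeff Δ(1,1,2) = 1/30
Σ_t [0,0]: t=0:+1/1 = 1/1
(3j)²=2/15 [(1 1 2; 0 0 0)], sign=+1
Σ_t [0,0]: t=0:+1/4 = 1/4
(3j)²=1/30 [(1 1 2; -1 1 0)], sign=+1
⇒ 4πI² = 1/5
I = (+1)√(1/5/(4π)) = 0.12615663

0.126157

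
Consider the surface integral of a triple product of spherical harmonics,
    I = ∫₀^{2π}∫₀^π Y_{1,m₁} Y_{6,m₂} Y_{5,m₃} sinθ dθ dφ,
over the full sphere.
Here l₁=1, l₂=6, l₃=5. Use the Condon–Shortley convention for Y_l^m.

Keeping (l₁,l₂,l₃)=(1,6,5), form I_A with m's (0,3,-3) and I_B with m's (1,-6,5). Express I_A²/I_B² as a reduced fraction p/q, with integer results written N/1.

Shared (l₁,l₂,l₃)=(1,6,5): N and (l;000)² cancel in I_A²/I_B².
A: Δ = 2!·0!·10!/13! = 1/858; Racah Σ t=1..1: t=1:−1/80640 = -1/80640; ⇒ 3j(1 6 5; 0 3 -3)² = 9/286, sgn -1
B: Δ = 2!·0!·10!/13! = 1/858; Racah Σ t=0..0: t=0:+1/7257600 = 1/7257600; ⇒ 3j(1 6 5; 1 -6 5)² = 1/13, sgn +1
I_A²/I_B² = (9/286)/(1/13) = 9/22

9/22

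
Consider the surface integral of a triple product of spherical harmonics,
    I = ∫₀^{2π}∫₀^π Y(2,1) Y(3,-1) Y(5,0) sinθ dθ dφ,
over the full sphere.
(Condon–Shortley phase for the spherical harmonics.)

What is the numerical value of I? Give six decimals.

0.169433

m-sum 0 ✓  L=10 even ✓  1≤5≤5 ✓
Π(2lᵢ+1) = 5×7×11 = 385
triangle coeff Δ(2,3,5) = 1/2310
Σ_t [0,0]: t=0:+1/144 = 1/144
(3j)²=10/231 [(2 3 5; 0 0 0)], sign=-1
Σ_t [0,0]: t=0:+1/288 = 1/288
(3j)²=5/231 [(2 3 5; 1 -1 0)], sign=-1
⇒ 4πI² = 250/693
I = (+1)√(250/693/(4π)) = 0.16943318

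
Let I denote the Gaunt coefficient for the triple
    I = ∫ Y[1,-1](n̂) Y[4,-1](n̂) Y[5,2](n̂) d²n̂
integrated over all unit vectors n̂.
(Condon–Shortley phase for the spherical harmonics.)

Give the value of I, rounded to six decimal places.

0.225034

m-sum 0 ✓  L=10 even ✓  3≤5≤5 ✓
Π(2lᵢ+1) = 3×9×11 = 297
triangle coeff Δ(1,4,5) = 1/495
Σ_t [0,0]: t=0:+1/576 = 1/576
(3j)²=5/99 [(1 4 5; 0 0 0)], sign=-1
Σ_t [0,0]: t=0:+1/1440 = 1/1440
(3j)²=7/165 [(1 4 5; -1 -1 2)], sign=-1
⇒ 4πI² = 7/11
I = (+1)√(7/11/(4π)) = 0.22503380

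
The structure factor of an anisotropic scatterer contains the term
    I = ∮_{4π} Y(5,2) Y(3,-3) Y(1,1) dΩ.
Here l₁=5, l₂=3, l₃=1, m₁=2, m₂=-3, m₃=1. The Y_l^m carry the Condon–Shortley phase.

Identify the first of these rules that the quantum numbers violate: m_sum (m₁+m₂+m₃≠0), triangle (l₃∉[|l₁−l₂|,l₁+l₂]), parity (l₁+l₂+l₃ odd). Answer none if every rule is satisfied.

triangle

m₁+m₂+m₃ = 2 − 3 + 1 = 0  ✓
triangle: |5−3|=2 ≤ l₃=1 ≤ 5+3=8  ✗
parity: l₁+l₂+l₃ = 9 is odd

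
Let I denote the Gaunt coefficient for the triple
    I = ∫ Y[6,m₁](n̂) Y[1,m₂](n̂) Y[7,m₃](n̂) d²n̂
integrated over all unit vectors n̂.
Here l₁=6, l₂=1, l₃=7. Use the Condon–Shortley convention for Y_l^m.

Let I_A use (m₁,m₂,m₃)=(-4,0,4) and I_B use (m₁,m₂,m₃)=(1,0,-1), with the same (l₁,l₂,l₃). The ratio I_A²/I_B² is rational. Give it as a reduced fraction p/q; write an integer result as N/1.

11/16

Same 6,1,7: normalisation and zero-m 3j drop out of the ratio.
A: Δ: 0! 12! 2! / 15! → 1/1365; sum: t=0:+1/7257600 = 1/7257600; 3j²(6 1 7; -4 0 4) = Δ·Π!·Σ² = 11/455  (sign -1)
B: Δ: 0! 12! 2! / 15! → 1/1365; sum: t=0:+1/604800 = 1/604800; 3j²(6 1 7; 1 0 -1) = Δ·Π!·Σ² = 16/455  (sign +1)
I_A²/I_B² = (11/455)/(16/455) = 11/16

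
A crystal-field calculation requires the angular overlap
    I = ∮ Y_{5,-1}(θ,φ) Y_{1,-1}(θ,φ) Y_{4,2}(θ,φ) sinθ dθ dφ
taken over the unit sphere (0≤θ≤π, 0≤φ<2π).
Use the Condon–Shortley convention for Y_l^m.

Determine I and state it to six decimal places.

-0.120286

m-sum 0 ✓  L=10 even ✓  4≤4≤6 ✓
Π(2lᵢ+1) = 11×3×9 = 297
triangle coeff Δ(5,1,4) = 1/495
Σ_t [1,1]: t=1:−1/576 = -1/576
(3j)²=5/99 [(5 1 4; 0 0 0)], sign=-1
Σ_t [0,0]: t=0:+1/2880 = 1/2880
(3j)²=2/165 [(5 1 4; -1 -1 2)], sign=+1
⇒ 4πI² = 2/11
I = (-1)√(2/11/(4π)) = -0.12028562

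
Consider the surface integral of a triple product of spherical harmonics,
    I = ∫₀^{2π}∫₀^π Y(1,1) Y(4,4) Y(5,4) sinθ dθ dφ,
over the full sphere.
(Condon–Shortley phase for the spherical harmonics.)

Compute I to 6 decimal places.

Σmᵢ = 9 ≠ 0, so the φ-integral vanishes; I = 0

0.000000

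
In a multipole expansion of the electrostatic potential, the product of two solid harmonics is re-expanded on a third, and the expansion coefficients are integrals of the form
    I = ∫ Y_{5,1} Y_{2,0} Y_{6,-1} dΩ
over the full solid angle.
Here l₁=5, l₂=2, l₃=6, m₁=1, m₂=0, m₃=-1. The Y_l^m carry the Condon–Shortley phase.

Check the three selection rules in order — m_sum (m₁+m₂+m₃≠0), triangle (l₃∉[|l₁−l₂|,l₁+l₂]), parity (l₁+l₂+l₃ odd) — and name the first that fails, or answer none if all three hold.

m₁+m₂+m₃ = 1 + 0 − 1 = 0  ✓
triangle: |5−2|=3 ≤ l₃=6 ≤ 5+2=7  ✓
parity: l₁+l₂+l₃ = 13 is odd  ✗

parity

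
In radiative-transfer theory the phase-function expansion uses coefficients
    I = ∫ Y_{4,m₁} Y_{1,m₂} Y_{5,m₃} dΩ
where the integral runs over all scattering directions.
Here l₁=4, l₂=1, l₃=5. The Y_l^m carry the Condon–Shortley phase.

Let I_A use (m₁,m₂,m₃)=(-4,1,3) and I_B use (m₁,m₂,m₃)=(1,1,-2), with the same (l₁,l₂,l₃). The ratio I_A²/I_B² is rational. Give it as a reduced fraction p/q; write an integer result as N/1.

1/21

l's match ⇒ only the (l;m) 3-j factors differ between A and B.
A: triangle coeff Δ(4,1,5) = 1/495; Σ_t [0,0]: t=0:+1/80640 = 1/80640; (3j)²=1/495 [(4 1 5; -4 1 3)], sign=+1
B: triangle coeff Δ(4,1,5) = 1/495; Σ_t [0,0]: t=0:+1/1440 = 1/1440; (3j)²=7/165 [(4 1 5; 1 1 -2)], sign=-1
I_A²/I_B² = (1/495)/(7/165) = 1/21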